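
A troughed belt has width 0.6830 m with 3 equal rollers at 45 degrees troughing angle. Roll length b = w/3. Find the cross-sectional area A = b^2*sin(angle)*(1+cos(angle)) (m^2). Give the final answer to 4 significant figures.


b = 0.6830/3 = 0.227667 m
A = 0.227667^2 * sin(45 deg) * (1 + cos(45 deg))
A = 0.06257 m^2


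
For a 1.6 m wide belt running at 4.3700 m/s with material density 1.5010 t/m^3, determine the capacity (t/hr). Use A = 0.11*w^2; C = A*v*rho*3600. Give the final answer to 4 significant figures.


A = 0.11 * 1.6^2 = 0.2816 m^2
C = 0.2816 * 4.3700 * 1.5010 * 3600
C = 6650 t/hr


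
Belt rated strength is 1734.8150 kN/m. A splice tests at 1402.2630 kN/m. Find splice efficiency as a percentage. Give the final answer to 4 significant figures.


Eff = 1402.2630 / 1734.8150 * 100
Eff = 80.83 %


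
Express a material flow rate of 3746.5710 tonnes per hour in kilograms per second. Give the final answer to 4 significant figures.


m_dot = 3746.5710 * 1000 / 3600
m_dot = 1041 kg/s


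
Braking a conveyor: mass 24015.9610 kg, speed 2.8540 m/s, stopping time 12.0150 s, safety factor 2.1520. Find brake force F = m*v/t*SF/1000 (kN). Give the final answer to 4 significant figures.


F = 24015.9610 * 2.8540 / 12.0150 * 2.1520 / 1000
F = 12.28 kN


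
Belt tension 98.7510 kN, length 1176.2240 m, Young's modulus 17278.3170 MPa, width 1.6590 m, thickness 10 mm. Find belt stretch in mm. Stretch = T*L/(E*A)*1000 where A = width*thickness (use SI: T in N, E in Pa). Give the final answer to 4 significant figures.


A = 1.6590 * 0.01 = 0.01659 m^2
Stretch = 98.7510*1000 * 1176.2240 / (17278.3170e6 * 0.01659) * 1000
Stretch = 405.2 mm


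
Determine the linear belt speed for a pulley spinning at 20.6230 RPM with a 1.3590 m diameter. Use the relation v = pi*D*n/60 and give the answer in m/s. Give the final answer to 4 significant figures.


v = pi * 1.3590 * 20.6230 / 60
v = 1.467 m/s


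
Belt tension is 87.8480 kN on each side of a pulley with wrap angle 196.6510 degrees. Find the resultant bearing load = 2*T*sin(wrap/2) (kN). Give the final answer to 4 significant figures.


F = 2 * 87.8480 * sin(196.6510/2 deg)
F = 173.8 kN


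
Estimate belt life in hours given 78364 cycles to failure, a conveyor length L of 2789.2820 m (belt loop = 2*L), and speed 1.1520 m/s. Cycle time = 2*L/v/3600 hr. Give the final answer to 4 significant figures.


cycle_time = 2 * 2789.2820 / 1.1520 / 3600 = 1.34514 hr
life = 78364 * 1.34514 = 105400 hours


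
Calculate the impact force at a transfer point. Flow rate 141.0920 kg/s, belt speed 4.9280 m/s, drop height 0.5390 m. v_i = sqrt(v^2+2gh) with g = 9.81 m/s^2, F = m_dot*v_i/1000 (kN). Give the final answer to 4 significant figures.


v_i = sqrt(4.9280^2 + 2*9.81*0.5390) = 5.90427 m/s
F = 141.0920 * 5.90427 / 1000
F = 0.8330 kN


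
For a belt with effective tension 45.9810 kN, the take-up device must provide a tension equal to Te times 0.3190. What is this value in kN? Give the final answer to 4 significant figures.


T_tu = 45.9810 * 0.3190
T_tu = 14.67 kN


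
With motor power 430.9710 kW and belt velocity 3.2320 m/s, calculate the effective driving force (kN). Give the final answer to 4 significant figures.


Te = P / v = 430.9710 / 3.2320
Te = 133.3 kN


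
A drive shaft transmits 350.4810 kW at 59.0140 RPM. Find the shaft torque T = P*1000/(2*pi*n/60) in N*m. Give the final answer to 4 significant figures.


omega = 2*pi*59.0140/60 = 6.17993 rad/s
T = 350.4810*1000 / 6.17993
T = 56710 N*m


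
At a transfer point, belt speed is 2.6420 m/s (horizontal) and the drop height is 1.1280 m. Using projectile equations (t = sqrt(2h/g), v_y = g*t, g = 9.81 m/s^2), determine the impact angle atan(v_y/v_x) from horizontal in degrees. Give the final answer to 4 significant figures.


t = sqrt(2*1.1280/9.81) = 0.479551 s
v_y = 9.81 * 0.479551 = 4.7044 m/s
angle = atan(4.7044 / 2.6420) = 60.68 deg


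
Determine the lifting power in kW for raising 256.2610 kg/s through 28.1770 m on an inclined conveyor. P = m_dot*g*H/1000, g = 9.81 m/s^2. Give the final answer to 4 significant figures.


P = 256.2610 * 9.81 * 28.1770 / 1000
P = 70.83 kW


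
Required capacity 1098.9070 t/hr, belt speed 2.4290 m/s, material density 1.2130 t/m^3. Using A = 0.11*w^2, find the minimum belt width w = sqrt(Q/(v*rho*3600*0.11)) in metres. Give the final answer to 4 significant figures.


A_req = 1098.9070 / (2.4290 * 1.2130 * 3600) = 0.103602 m^2
w = sqrt(0.103602 / 0.11)
w = 0.9705 m


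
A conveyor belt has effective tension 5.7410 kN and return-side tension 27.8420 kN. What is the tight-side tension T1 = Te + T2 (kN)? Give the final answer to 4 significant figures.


T1 = Te + T2 = 5.7410 + 27.8420
T1 = 33.58 kN


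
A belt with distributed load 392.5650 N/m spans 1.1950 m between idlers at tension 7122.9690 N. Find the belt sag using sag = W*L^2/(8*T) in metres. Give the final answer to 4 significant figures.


sag = 392.5650 * 1.1950^2 / (8 * 7122.9690)
sag = 0.009838 m


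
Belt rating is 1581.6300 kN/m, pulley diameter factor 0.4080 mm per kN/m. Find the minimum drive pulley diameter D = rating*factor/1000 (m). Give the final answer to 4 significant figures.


D = 1581.6300 * 0.4080 / 1000
D = 0.6453 m


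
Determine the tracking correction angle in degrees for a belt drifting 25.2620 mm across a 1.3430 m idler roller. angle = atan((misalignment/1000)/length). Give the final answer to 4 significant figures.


misalign_m = 25.2620 / 1000 = 0.025262 m
angle = atan(0.025262 / 1.3430)
angle = 1.078 deg


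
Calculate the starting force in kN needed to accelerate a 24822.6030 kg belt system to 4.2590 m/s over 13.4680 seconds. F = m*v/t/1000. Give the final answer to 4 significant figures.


F = 24822.6030 * 4.2590 / 13.4680 / 1000
F = 7.850 kN


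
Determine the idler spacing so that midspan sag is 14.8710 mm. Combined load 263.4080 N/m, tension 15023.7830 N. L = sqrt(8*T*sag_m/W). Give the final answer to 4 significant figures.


sag = 14.8710/1000 = 0.014871 m
L = sqrt(8 * 15023.7830 * 0.014871 / 263.4080)
L = 2.605 m


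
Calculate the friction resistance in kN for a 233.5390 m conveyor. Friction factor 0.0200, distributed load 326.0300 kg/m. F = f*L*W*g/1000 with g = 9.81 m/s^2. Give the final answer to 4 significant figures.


F = 0.0200 * 233.5390 * 326.0300 * 9.81 / 1000
F = 14.94 kN


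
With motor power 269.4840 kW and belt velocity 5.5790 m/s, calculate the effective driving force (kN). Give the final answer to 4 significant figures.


Te = P / v = 269.4840 / 5.5790
Te = 48.30 kN


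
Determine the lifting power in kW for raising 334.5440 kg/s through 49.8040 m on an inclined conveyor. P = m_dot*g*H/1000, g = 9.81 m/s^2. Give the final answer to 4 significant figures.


P = 334.5440 * 9.81 * 49.8040 / 1000
P = 163.5 kW


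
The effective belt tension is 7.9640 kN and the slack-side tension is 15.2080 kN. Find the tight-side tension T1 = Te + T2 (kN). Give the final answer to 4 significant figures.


T1 = Te + T2 = 7.9640 + 15.2080
T1 = 23.17 kN


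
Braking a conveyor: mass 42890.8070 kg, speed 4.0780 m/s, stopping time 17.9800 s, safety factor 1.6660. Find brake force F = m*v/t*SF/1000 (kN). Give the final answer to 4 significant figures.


F = 42890.8070 * 4.0780 / 17.9800 * 1.6660 / 1000
F = 16.21 kN


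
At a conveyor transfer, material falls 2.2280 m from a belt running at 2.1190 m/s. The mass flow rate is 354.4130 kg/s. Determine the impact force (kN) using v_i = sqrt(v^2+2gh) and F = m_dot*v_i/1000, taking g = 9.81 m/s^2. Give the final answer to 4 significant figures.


v_i = sqrt(2.1190^2 + 2*9.81*2.2280) = 6.94288 m/s
F = 354.4130 * 6.94288 / 1000
F = 2.461 kN


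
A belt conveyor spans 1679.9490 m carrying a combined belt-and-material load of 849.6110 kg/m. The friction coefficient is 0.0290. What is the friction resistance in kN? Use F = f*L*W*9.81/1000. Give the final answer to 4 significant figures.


F = 0.0290 * 1679.9490 * 849.6110 * 9.81 / 1000
F = 406.1 kN


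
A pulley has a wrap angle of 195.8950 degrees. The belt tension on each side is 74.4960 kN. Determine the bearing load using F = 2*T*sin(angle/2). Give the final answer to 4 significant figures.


F = 2 * 74.4960 * sin(195.8950/2 deg)
F = 147.6 kN


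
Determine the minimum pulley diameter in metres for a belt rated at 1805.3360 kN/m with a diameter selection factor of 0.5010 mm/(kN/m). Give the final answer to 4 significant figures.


D = 1805.3360 * 0.5010 / 1000
D = 0.9045 m


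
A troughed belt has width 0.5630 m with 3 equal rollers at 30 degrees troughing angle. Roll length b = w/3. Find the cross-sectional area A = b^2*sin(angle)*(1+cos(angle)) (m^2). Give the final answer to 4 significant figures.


b = 0.5630/3 = 0.187667 m
A = 0.187667^2 * sin(30 deg) * (1 + cos(30 deg))
A = 0.03286 m^2


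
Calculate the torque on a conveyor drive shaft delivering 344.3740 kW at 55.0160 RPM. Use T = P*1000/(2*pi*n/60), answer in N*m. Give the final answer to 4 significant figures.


omega = 2*pi*55.0160/60 = 5.76126 rad/s
T = 344.3740*1000 / 5.76126
T = 59770 N*m


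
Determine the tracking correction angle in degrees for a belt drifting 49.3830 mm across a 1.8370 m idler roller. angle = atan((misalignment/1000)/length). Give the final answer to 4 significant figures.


misalign_m = 49.3830 / 1000 = 0.049383 m
angle = atan(0.049383 / 1.8370)
angle = 1.540 deg


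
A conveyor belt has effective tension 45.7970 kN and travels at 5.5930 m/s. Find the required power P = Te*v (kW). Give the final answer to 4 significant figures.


P = Te * v = 45.7970 * 5.5930
P = 256.1 kW


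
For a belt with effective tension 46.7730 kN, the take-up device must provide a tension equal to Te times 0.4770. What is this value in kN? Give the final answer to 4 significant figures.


T_tu = 46.7730 * 0.4770
T_tu = 22.31 kN


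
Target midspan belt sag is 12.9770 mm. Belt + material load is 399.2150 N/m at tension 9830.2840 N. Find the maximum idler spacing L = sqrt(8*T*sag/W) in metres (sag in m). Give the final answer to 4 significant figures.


sag = 12.9770/1000 = 0.012977 m
L = sqrt(8 * 9830.2840 * 0.012977 / 399.2150)
L = 1.599 m


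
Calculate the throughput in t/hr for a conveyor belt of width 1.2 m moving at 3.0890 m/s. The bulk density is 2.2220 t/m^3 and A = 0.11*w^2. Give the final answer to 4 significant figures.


A = 0.11 * 1.2^2 = 0.1584 m^2
C = 0.1584 * 3.0890 * 2.2220 * 3600
C = 3914 t/hr


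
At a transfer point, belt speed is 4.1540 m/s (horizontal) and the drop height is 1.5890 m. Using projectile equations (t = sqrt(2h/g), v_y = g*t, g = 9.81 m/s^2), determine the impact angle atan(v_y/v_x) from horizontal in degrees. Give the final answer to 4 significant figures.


t = sqrt(2*1.5890/9.81) = 0.569171 s
v_y = 9.81 * 0.569171 = 5.58357 m/s
angle = atan(5.58357 / 4.1540) = 53.35 deg


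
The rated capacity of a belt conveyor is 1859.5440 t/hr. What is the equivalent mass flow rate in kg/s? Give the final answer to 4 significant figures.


m_dot = 1859.5440 * 1000 / 3600
m_dot = 516.5 kg/s


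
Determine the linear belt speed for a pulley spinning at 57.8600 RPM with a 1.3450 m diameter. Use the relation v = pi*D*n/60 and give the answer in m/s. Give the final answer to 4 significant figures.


v = pi * 1.3450 * 57.8600 / 60
v = 4.075 m/s


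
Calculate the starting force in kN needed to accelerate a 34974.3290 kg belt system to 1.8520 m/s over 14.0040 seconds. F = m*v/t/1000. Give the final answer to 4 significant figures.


F = 34974.3290 * 1.8520 / 14.0040 / 1000
F = 4.625 kN


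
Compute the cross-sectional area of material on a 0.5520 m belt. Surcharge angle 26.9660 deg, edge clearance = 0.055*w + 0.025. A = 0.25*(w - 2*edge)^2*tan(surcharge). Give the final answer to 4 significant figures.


edge = 0.055*0.5520 + 0.025 = 0.05536 m
ew = 0.5520 - 2*0.05536 = 0.44128 m
A = 0.25 * 0.44128^2 * tan(26.9660 deg)
A = 0.02477 m^2


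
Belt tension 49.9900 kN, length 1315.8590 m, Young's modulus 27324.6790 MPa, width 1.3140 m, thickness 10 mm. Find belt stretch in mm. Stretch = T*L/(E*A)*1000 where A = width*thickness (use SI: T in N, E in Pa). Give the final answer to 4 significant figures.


A = 1.3140 * 0.01 = 0.01314 m^2
Stretch = 49.9900*1000 * 1315.8590 / (27324.6790e6 * 0.01314) * 1000
Stretch = 183.2 mm


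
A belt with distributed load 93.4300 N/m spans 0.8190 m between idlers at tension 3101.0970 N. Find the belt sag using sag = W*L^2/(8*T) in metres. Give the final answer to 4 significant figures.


sag = 93.4300 * 0.8190^2 / (8 * 3101.0970)
sag = 0.002526 m


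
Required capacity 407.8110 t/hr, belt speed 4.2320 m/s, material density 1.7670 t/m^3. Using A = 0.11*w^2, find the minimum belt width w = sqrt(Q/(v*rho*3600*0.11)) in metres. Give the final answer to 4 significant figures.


A_req = 407.8110 / (4.2320 * 1.7670 * 3600) = 0.0151487 m^2
w = sqrt(0.0151487 / 0.11)
w = 0.3711 m


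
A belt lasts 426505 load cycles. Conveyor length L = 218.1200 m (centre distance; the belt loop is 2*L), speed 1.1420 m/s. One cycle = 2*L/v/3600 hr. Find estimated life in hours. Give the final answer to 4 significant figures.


cycle_time = 2 * 218.1200 / 1.1420 / 3600 = 0.10611 hr
life = 426505 * 0.10611 = 45260 hours


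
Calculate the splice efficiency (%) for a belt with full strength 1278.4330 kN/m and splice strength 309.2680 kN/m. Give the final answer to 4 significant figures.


Eff = 309.2680 / 1278.4330 * 100
Eff = 24.19 %


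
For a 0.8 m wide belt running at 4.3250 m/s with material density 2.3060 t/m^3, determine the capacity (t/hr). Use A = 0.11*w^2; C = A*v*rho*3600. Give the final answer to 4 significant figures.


A = 0.11 * 0.8^2 = 0.0704 m^2
C = 0.0704 * 4.3250 * 2.3060 * 3600
C = 2528 t/hr


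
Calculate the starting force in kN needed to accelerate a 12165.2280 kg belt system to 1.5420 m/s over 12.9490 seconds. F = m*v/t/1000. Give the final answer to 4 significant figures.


F = 12165.2280 * 1.5420 / 12.9490 / 1000
F = 1.449 kN


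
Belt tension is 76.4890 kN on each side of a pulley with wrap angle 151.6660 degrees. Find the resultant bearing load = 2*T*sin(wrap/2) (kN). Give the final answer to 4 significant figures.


F = 2 * 76.4890 * sin(151.6660/2 deg)
F = 148.3 kN


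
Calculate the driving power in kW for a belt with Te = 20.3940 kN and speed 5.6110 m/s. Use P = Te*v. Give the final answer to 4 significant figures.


P = Te * v = 20.3940 * 5.6110
P = 114.4 kW


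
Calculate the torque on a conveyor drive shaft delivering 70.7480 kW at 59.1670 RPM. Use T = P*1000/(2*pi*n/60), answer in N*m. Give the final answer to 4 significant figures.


omega = 2*pi*59.1670/60 = 6.19595 rad/s
T = 70.7480*1000 / 6.19595
T = 11420 N*m


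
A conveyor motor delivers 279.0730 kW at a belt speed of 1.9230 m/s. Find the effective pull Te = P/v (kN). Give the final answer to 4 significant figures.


Te = P / v = 279.0730 / 1.9230
Te = 145.1 kN


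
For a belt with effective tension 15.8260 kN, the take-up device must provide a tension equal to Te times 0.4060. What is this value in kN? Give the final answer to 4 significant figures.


T_tu = 15.8260 * 0.4060
T_tu = 6.425 kN


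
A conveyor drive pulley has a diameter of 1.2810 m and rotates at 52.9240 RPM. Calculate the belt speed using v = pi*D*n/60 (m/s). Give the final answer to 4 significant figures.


v = pi * 1.2810 * 52.9240 / 60
v = 3.550 m/s


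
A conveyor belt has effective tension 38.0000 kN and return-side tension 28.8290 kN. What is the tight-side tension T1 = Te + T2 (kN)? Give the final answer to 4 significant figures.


T1 = Te + T2 = 38.0000 + 28.8290
T1 = 66.83 kN


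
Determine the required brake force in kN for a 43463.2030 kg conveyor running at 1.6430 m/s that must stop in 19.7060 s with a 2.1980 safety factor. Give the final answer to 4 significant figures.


F = 43463.2030 * 1.6430 / 19.7060 * 2.1980 / 1000
F = 7.965 kN


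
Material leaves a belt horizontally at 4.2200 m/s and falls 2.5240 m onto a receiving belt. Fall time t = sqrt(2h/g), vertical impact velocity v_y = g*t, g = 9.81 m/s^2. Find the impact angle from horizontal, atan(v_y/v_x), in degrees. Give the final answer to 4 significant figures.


t = sqrt(2*2.5240/9.81) = 0.71734 s
v_y = 9.81 * 0.71734 = 7.03711 m/s
angle = atan(7.03711 / 4.2200) = 59.05 deg


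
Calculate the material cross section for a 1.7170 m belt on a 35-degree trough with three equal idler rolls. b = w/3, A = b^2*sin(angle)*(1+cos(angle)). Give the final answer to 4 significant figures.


b = 1.7170/3 = 0.572333 m
A = 0.572333^2 * sin(35 deg) * (1 + cos(35 deg))
A = 0.3418 m^2


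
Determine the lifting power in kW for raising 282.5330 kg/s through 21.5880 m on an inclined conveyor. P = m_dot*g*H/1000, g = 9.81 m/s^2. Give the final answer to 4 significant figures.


P = 282.5330 * 9.81 * 21.5880 / 1000
P = 59.83 kW


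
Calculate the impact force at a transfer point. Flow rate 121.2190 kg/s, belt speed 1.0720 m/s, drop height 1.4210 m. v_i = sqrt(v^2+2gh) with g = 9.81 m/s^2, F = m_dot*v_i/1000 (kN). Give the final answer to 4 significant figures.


v_i = sqrt(1.0720^2 + 2*9.81*1.4210) = 5.38788 m/s
F = 121.2190 * 5.38788 / 1000
F = 0.6531 kN


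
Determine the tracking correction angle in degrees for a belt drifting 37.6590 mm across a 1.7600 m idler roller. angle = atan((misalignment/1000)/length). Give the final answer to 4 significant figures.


misalign_m = 37.6590 / 1000 = 0.037659 m
angle = atan(0.037659 / 1.7600)
angle = 1.226 deg


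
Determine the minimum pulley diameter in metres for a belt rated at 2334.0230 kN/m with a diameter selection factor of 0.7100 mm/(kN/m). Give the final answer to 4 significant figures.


D = 2334.0230 * 0.7100 / 1000
D = 1.657 m


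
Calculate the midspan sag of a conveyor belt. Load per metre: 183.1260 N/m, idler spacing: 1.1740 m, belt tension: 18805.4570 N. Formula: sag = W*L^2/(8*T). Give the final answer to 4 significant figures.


sag = 183.1260 * 1.1740^2 / (8 * 18805.4570)
sag = 0.001678 m


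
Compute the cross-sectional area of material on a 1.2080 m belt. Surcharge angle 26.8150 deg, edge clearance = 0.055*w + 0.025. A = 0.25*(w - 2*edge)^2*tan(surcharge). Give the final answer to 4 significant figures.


edge = 0.055*1.2080 + 0.025 = 0.09144 m
ew = 1.2080 - 2*0.09144 = 1.02512 m
A = 0.25 * 1.02512^2 * tan(26.8150 deg)
A = 0.1328 m^2


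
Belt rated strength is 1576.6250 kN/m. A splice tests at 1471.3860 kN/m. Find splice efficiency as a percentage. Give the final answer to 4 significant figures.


Eff = 1471.3860 / 1576.6250 * 100
Eff = 93.33 %


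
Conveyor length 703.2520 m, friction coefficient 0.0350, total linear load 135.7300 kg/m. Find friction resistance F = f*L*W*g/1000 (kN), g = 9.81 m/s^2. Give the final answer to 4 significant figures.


F = 0.0350 * 703.2520 * 135.7300 * 9.81 / 1000
F = 32.77 kN


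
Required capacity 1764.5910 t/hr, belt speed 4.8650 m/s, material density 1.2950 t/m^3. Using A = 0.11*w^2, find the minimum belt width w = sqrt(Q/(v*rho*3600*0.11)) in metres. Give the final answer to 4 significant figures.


A_req = 1764.5910 / (4.8650 * 1.2950 * 3600) = 0.0778017 m^2
w = sqrt(0.0778017 / 0.11)
w = 0.8410 m


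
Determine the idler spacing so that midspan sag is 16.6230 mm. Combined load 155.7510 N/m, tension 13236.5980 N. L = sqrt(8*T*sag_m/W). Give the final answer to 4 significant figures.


sag = 16.6230/1000 = 0.016623 m
L = sqrt(8 * 13236.5980 * 0.016623 / 155.7510)
L = 3.362 m


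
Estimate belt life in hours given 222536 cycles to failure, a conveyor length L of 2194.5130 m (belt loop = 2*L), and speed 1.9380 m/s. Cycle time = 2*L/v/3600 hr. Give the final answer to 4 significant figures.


cycle_time = 2 * 2194.5130 / 1.9380 / 3600 = 0.629089 hr
life = 222536 * 0.629089 = 140000 hours


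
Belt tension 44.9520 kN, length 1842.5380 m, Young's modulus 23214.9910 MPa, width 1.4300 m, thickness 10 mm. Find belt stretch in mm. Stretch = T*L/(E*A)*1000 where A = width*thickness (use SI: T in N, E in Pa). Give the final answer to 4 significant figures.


A = 1.4300 * 0.01 = 0.01430 m^2
Stretch = 44.9520*1000 * 1842.5380 / (23214.9910e6 * 0.01430) * 1000
Stretch = 249.5 mm


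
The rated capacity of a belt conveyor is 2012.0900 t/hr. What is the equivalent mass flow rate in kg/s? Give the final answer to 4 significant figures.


m_dot = 2012.0900 * 1000 / 3600
m_dot = 558.9 kg/s


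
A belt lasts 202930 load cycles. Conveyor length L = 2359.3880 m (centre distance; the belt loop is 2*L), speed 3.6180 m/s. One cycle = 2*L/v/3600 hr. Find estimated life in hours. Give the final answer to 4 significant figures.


cycle_time = 2 * 2359.3880 / 3.6180 / 3600 = 0.362292 hr
life = 202930 * 0.362292 = 73520 hours


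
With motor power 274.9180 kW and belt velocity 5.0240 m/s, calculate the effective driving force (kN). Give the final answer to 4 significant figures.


Te = P / v = 274.9180 / 5.0240
Te = 54.72 kN


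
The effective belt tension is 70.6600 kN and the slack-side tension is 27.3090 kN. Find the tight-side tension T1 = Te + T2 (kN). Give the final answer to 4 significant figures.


T1 = Te + T2 = 70.6600 + 27.3090
T1 = 97.97 kN


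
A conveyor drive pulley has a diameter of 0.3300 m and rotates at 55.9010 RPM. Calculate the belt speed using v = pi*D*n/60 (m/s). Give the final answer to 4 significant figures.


v = pi * 0.3300 * 55.9010 / 60
v = 0.9659 m/s


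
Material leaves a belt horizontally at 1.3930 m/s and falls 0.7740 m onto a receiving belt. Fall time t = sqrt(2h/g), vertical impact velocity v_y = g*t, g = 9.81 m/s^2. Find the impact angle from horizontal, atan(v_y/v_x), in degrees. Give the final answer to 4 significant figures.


t = sqrt(2*0.7740/9.81) = 0.397238 s
v_y = 9.81 * 0.397238 = 3.8969 m/s
angle = atan(3.8969 / 1.3930) = 70.33 deg


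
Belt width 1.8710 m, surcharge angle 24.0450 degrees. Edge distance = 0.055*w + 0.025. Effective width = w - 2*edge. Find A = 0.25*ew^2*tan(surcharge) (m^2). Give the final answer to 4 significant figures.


edge = 0.055*1.8710 + 0.025 = 0.127905 m
ew = 1.8710 - 2*0.127905 = 1.61519 m
A = 0.25 * 1.61519^2 * tan(24.0450 deg)
A = 0.2910 m^2


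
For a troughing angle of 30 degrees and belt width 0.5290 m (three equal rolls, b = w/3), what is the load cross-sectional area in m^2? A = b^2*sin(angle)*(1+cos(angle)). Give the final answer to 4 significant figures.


b = 0.5290/3 = 0.176333 m
A = 0.176333^2 * sin(30 deg) * (1 + cos(30 deg))
A = 0.02901 m^2


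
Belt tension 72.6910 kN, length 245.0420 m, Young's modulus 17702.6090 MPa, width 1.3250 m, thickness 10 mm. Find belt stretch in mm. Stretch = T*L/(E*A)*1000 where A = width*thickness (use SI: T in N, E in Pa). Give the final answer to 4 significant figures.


A = 1.3250 * 0.01 = 0.01325 m^2
Stretch = 72.6910*1000 * 245.0420 / (17702.6090e6 * 0.01325) * 1000
Stretch = 75.94 mm


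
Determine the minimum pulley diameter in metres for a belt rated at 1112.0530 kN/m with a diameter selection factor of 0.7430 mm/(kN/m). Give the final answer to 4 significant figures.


D = 1112.0530 * 0.7430 / 1000
D = 0.8263 m


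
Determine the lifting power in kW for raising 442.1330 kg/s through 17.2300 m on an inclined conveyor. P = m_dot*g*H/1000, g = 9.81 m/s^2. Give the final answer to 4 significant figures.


P = 442.1330 * 9.81 * 17.2300 / 1000
P = 74.73 kW


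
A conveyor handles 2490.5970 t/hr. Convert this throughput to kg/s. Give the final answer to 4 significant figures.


m_dot = 2490.5970 * 1000 / 3600
m_dot = 691.8 kg/s


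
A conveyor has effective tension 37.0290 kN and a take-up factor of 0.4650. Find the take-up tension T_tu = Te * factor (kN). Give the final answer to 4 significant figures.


T_tu = 37.0290 * 0.4650
T_tu = 17.22 kN


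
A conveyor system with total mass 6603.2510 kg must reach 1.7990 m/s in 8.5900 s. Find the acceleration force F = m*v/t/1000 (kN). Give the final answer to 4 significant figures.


F = 6603.2510 * 1.7990 / 8.5900 / 1000
F = 1.383 kN


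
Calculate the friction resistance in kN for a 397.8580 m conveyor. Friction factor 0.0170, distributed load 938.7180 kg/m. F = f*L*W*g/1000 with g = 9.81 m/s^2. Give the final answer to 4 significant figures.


F = 0.0170 * 397.8580 * 938.7180 * 9.81 / 1000
F = 62.28 kN


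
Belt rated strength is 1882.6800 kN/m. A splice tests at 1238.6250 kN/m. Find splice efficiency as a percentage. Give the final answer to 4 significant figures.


Eff = 1238.6250 / 1882.6800 * 100
Eff = 65.79 %


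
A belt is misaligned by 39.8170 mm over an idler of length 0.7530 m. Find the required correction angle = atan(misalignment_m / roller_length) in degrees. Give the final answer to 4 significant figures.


misalign_m = 39.8170 / 1000 = 0.039817 m
angle = atan(0.039817 / 0.7530)
angle = 3.027 deg


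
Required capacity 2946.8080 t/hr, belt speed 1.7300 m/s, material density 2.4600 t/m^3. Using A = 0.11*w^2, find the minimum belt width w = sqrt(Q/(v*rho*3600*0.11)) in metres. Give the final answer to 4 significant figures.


A_req = 2946.8080 / (1.7300 * 2.4600 * 3600) = 0.192339 m^2
w = sqrt(0.192339 / 0.11)
w = 1.322 m


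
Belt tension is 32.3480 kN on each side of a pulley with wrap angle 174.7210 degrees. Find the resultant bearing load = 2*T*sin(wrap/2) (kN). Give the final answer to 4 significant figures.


F = 2 * 32.3480 * sin(174.7210/2 deg)
F = 64.63 kN


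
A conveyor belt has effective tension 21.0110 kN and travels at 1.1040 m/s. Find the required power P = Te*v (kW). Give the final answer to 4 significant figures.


P = Te * v = 21.0110 * 1.1040
P = 23.20 kW


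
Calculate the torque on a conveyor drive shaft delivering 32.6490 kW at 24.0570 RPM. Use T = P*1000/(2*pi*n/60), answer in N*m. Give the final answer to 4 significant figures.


omega = 2*pi*24.0570/60 = 2.51924 rad/s
T = 32.6490*1000 / 2.51924
T = 12960 N*m


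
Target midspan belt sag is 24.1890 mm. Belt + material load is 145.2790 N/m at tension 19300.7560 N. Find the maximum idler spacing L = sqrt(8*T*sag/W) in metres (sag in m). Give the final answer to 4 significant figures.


sag = 24.1890/1000 = 0.024189 m
L = sqrt(8 * 19300.7560 * 0.024189 / 145.2790)
L = 5.070 m


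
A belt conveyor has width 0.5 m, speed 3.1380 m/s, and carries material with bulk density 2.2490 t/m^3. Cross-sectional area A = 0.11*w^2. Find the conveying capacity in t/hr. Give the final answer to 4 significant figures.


A = 0.11 * 0.5^2 = 0.0275 m^2
C = 0.0275 * 3.1380 * 2.2490 * 3600
C = 698.7 t/hr


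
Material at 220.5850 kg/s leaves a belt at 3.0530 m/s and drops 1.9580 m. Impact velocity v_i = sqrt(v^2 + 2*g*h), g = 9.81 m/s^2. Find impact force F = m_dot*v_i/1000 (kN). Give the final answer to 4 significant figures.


v_i = sqrt(3.0530^2 + 2*9.81*1.9580) = 6.90918 m/s
F = 220.5850 * 6.90918 / 1000
F = 1.524 kN


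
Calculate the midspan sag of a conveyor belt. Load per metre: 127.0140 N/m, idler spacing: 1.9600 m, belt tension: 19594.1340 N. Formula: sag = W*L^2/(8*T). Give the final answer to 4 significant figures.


sag = 127.0140 * 1.9600^2 / (8 * 19594.1340)
sag = 0.003113 m


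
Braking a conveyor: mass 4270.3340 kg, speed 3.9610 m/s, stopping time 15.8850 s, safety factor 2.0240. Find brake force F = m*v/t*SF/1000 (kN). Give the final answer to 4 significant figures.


F = 4270.3340 * 3.9610 / 15.8850 * 2.0240 / 1000
F = 2.155 kN


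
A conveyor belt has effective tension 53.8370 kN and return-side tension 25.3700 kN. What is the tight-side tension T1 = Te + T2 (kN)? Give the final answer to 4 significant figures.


T1 = Te + T2 = 53.8370 + 25.3700
T1 = 79.21 kN


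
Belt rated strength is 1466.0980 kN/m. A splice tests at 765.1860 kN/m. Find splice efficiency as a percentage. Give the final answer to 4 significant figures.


Eff = 765.1860 / 1466.0980 * 100
Eff = 52.19 %


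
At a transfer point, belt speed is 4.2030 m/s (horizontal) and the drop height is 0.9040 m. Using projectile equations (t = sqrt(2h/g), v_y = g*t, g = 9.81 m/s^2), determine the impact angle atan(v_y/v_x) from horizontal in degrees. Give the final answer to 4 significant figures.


t = sqrt(2*0.9040/9.81) = 0.429304 s
v_y = 9.81 * 0.429304 = 4.21147 m/s
angle = atan(4.21147 / 4.2030) = 45.06 deg


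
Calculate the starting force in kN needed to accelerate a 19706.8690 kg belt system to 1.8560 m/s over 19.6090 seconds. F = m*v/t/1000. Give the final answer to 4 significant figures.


F = 19706.8690 * 1.8560 / 19.6090 / 1000
F = 1.865 kN


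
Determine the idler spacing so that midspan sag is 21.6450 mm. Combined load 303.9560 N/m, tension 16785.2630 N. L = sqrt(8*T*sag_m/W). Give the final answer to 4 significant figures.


sag = 21.6450/1000 = 0.021645 m
L = sqrt(8 * 16785.2630 * 0.021645 / 303.9560)
L = 3.092 m


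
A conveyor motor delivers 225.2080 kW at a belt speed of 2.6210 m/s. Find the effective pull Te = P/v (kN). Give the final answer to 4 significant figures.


Te = P / v = 225.2080 / 2.6210
Te = 85.92 kN


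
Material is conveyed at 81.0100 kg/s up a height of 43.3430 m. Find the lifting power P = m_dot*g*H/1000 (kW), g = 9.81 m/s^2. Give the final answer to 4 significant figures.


P = 81.0100 * 9.81 * 43.3430 / 1000
P = 34.45 kW


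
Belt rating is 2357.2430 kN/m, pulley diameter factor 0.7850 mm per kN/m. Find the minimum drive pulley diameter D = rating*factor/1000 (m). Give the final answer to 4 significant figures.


D = 2357.2430 * 0.7850 / 1000
D = 1.850 m


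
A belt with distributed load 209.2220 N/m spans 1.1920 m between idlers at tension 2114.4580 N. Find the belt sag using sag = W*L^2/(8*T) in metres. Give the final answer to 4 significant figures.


sag = 209.2220 * 1.1920^2 / (8 * 2114.4580)
sag = 0.01757 m


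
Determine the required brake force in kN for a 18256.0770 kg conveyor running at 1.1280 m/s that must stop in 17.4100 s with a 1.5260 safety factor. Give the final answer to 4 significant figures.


F = 18256.0770 * 1.1280 / 17.4100 * 1.5260 / 1000
F = 1.805 kN


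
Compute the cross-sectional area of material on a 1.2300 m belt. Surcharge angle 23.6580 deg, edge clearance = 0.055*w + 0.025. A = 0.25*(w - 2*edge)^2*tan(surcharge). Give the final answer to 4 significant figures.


edge = 0.055*1.2300 + 0.025 = 0.09265 m
ew = 1.2300 - 2*0.09265 = 1.0447 m
A = 0.25 * 1.0447^2 * tan(23.6580 deg)
A = 0.1195 m^2


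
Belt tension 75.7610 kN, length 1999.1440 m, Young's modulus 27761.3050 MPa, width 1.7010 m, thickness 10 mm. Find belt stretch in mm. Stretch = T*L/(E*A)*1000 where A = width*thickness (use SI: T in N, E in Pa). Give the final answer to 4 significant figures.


A = 1.7010 * 0.01 = 0.01701 m^2
Stretch = 75.7610*1000 * 1999.1440 / (27761.3050e6 * 0.01701) * 1000
Stretch = 320.7 mm


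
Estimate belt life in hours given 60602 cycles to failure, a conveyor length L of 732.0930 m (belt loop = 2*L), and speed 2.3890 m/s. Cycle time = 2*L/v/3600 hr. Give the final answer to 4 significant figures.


cycle_time = 2 * 732.0930 / 2.3890 / 3600 = 0.170246 hr
life = 60602 * 0.170246 = 10320 hours


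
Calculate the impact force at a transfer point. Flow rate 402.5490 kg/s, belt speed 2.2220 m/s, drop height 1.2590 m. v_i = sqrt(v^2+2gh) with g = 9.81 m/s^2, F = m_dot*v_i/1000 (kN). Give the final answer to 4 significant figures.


v_i = sqrt(2.2220^2 + 2*9.81*1.2590) = 5.44416 m/s
F = 402.5490 * 5.44416 / 1000
F = 2.192 kN


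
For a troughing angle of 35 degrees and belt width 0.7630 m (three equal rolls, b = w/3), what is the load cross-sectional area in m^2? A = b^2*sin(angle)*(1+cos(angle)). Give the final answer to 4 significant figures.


b = 0.7630/3 = 0.254333 m
A = 0.254333^2 * sin(35 deg) * (1 + cos(35 deg))
A = 0.06749 m^2


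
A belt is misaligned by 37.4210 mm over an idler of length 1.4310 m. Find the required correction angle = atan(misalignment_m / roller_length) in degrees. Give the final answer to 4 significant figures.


misalign_m = 37.4210 / 1000 = 0.037421 m
angle = atan(0.037421 / 1.4310)
angle = 1.498 deg


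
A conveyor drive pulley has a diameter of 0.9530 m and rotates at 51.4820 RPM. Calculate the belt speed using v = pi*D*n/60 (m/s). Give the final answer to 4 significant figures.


v = pi * 0.9530 * 51.4820 / 60
v = 2.569 m/s


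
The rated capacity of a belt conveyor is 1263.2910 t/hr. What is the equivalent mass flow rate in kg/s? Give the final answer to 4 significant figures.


m_dot = 1263.2910 * 1000 / 3600
m_dot = 350.9 kg/s


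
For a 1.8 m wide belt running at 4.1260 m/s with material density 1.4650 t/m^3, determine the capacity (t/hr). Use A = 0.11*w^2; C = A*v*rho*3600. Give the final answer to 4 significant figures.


A = 0.11 * 1.8^2 = 0.3564 m^2
C = 0.3564 * 4.1260 * 1.4650 * 3600
C = 7755 t/hr


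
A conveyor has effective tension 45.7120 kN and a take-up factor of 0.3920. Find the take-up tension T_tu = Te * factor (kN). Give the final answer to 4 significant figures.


T_tu = 45.7120 * 0.3920
T_tu = 17.92 kN


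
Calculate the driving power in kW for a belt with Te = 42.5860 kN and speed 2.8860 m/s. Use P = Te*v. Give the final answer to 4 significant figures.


P = Te * v = 42.5860 * 2.8860
P = 122.9 kW


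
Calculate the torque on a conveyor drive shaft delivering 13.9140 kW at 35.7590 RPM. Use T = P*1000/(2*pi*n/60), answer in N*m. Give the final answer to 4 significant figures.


omega = 2*pi*35.7590/60 = 3.74467 rad/s
T = 13.9140*1000 / 3.74467
T = 3716 N*m


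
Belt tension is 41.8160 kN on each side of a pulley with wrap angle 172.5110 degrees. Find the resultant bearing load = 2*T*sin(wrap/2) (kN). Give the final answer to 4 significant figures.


F = 2 * 41.8160 * sin(172.5110/2 deg)
F = 83.45 kN


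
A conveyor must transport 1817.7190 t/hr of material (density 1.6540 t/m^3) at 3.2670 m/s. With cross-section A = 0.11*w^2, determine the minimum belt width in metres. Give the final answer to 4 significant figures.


A_req = 1817.7190 / (3.2670 * 1.6540 * 3600) = 0.0934415 m^2
w = sqrt(0.0934415 / 0.11)
w = 0.9217 m


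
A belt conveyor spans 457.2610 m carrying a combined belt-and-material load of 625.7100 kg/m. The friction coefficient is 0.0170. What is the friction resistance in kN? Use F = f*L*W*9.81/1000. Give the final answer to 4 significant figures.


F = 0.0170 * 457.2610 * 625.7100 * 9.81 / 1000
F = 47.72 kN


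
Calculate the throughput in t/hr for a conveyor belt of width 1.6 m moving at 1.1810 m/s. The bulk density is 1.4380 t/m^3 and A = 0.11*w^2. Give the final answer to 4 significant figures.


A = 0.11 * 1.6^2 = 0.2816 m^2
C = 0.2816 * 1.1810 * 1.4380 * 3600
C = 1722 t/hr


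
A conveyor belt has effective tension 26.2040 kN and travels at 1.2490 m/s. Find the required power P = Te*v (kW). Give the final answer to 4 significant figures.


P = Te * v = 26.2040 * 1.2490
P = 32.73 kW


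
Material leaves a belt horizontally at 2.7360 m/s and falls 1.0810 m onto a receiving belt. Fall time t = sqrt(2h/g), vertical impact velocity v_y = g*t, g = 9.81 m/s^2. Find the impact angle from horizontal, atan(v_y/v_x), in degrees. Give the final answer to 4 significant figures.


t = sqrt(2*1.0810/9.81) = 0.469454 s
v_y = 9.81 * 0.469454 = 4.60534 m/s
angle = atan(4.60534 / 2.7360) = 59.29 deg


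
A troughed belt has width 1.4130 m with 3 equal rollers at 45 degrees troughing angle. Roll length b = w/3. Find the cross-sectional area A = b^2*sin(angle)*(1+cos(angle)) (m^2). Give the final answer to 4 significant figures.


b = 1.4130/3 = 0.471 m
A = 0.471^2 * sin(45 deg) * (1 + cos(45 deg))
A = 0.2678 m^2


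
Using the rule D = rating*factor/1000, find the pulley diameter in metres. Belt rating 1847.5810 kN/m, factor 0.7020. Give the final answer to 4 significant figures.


D = 1847.5810 * 0.7020 / 1000
D = 1.297 m


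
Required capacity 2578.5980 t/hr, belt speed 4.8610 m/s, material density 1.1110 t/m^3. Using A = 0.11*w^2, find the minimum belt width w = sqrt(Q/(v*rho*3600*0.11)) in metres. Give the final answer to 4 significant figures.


A_req = 2578.5980 / (4.8610 * 1.1110 * 3600) = 0.13263 m^2
w = sqrt(0.13263 / 0.11)
w = 1.098 m


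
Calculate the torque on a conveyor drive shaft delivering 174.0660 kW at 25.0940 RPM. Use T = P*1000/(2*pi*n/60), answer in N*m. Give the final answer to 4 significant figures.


omega = 2*pi*25.0940/60 = 2.62784 rad/s
T = 174.0660*1000 / 2.62784
T = 66240 N*m


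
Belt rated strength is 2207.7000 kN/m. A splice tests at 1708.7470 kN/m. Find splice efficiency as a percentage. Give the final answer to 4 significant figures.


Eff = 1708.7470 / 2207.7000 * 100
Eff = 77.40 %


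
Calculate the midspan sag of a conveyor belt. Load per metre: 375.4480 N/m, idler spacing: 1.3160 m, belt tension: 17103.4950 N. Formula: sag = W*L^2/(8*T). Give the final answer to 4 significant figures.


sag = 375.4480 * 1.3160^2 / (8 * 17103.4950)
sag = 0.004752 m


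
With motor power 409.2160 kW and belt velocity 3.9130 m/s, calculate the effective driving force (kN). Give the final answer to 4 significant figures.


Te = P / v = 409.2160 / 3.9130
Te = 104.6 kN


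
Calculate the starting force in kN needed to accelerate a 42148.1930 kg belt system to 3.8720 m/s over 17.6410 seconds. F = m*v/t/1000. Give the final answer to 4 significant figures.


F = 42148.1930 * 3.8720 / 17.6410 / 1000
F = 9.251 kN


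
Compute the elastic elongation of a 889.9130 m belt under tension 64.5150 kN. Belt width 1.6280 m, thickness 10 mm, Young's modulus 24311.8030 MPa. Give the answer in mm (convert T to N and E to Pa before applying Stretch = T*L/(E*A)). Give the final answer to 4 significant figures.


A = 1.6280 * 0.01 = 0.01628 m^2
Stretch = 64.5150*1000 * 889.9130 / (24311.8030e6 * 0.01628) * 1000
Stretch = 145.1 mm


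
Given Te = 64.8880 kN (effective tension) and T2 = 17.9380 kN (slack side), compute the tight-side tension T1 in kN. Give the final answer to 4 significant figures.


T1 = Te + T2 = 64.8880 + 17.9380
T1 = 82.83 kN


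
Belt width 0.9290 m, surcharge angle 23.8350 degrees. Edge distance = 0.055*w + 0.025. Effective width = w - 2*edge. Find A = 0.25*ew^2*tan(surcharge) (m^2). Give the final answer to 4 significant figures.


edge = 0.055*0.9290 + 0.025 = 0.076095 m
ew = 0.9290 - 2*0.076095 = 0.77681 m
A = 0.25 * 0.77681^2 * tan(23.8350 deg)
A = 0.06665 m^2


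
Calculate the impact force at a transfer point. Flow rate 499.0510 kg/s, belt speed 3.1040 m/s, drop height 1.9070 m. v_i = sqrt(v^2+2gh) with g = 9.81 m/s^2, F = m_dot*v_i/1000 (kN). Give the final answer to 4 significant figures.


v_i = sqrt(3.1040^2 + 2*9.81*1.9070) = 6.85931 m/s
F = 499.0510 * 6.85931 / 1000
F = 3.423 kN


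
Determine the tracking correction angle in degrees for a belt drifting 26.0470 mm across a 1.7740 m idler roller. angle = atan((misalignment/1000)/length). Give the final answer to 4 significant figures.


misalign_m = 26.0470 / 1000 = 0.026047 m
angle = atan(0.026047 / 1.7740)
angle = 0.8412 deg


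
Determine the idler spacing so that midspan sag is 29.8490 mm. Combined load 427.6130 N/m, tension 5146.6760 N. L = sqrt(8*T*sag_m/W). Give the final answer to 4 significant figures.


sag = 29.8490/1000 = 0.029849 m
L = sqrt(8 * 5146.6760 * 0.029849 / 427.6130)
L = 1.695 m


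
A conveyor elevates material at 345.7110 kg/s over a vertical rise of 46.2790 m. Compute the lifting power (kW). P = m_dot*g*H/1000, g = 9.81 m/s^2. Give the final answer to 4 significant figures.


P = 345.7110 * 9.81 * 46.2790 / 1000
P = 157.0 kW


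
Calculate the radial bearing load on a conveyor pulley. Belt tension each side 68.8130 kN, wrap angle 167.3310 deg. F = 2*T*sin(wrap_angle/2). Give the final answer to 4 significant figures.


F = 2 * 68.8130 * sin(167.3310/2 deg)
F = 136.8 kN
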